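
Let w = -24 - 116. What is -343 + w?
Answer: -483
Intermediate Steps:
w = -140
-343 + w = -343 - 140 = -483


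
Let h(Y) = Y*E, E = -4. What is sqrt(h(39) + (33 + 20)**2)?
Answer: sqrt(2653) ≈ 51.507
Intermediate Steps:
h(Y) = -4*Y (h(Y) = Y*(-4) = -4*Y)
sqrt(h(39) + (33 + 20)**2) = sqrt(-4*39 + (33 + 20)**2) = sqrt(-156 + 53**2) = sqrt(-156 + 2809) = sqrt(2653)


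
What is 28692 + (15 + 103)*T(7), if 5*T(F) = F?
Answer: 144286/5 ≈ 28857.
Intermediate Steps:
T(F) = F/5
28692 + (15 + 103)*T(7) = 28692 + (15 + 103)*((⅕)*7) = 28692 + 118*(7/5) = 28692 + 826/5 = 144286/5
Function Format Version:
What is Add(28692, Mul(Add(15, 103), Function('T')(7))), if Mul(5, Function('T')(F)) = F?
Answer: Rational(144286, 5) ≈ 28857.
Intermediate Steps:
Function('T')(F) = Mul(Rational(1, 5), F)
Add(28692, Mul(Add(15, 103), Function('T')(7))) = Add(28692, Mul(Add(15, 103), Mul(Rational(1, 5), 7))) = Add(28692, Mul(118, Rational(7, 5))) = Add(28692, Rational(826, 5)) = Rational(144286, 5)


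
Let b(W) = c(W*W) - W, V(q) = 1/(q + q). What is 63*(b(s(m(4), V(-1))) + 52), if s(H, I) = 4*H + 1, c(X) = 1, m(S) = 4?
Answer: 2268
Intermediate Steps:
V(q) = 1/(2*q)
s(H, I) = 1 + 4*H
b(W) = 1 - W
63*(b(s(m(4), V(-1))) + 52) = 63*((1 - (1 + 4*4)) + 52) = 63*((1 - (1 + 16)) + 52) = 63*((1 - 1*17) + 52) = 63*((1 - 17) + 52) = 63*(-16 + 52) = 63*36 = 2268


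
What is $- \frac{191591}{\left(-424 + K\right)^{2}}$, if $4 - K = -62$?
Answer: $- \frac{191591}{128164} \approx -1.4949$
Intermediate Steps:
$K = 66$ ($K = 4 - -62 = 4 + 62 = 66$)
$- \frac{191591}{\left(-424 + K\right)^{2}} = - \frac{191591}{\left(-424 + 66\right)^{2}} = - \frac{191591}{\left(-358\right)^{2}} = - \frac{191591}{128164}$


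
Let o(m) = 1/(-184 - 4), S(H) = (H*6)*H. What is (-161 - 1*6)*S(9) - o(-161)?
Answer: -15258455/188 ≈ -81162.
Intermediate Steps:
S(H) = 6*H**2 (S(H) = (6*H)*H = 6*H**2)
o(m) = -1/188 (o(m) = 1/(-188) = -1/188)
(-161 - 1*6)*S(9) - o(-161) = (-161 - 1*6)*(6*9**2) - 1*(-1/188) = (-161 - 6)*(6*81) + 1/188 = -167*486 + 1/188 = -81162 + 1/188 = -15258455/188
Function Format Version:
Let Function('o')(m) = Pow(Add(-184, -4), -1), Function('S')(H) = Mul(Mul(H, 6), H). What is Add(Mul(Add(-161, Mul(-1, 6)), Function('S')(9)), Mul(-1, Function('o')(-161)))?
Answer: Rational(-15258455, 188) ≈ -81162.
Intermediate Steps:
Function('S')(H) = Mul(6, Pow(H, 2)) (Function('S')(H) = Mul(Mul(6, H), H) = Mul(6, Pow(H, 2)))
Function('o')(m) = Rational(-1, 188) (Function('o')(m) = Pow(-188, -1) = Rational(-1, 188))
Add(Mul(Add(-161, Mul(-1, 6)), Function('S')(9)), Mul(-1, Function('o')(-161))) = Add(Mul(Add(-161, Mul(-1, 6)), Mul(6, Pow(9, 2))), Mul(-1, Rational(-1, 188))) = Add(Mul(Add(-161, -6), Mul(6, 81)), Rational(1, 188)) = Add(Mul(-167, 486), Rational(1, 188)) = Add(-81162, Rational(1, 188)) = Rational(-15258455, 188)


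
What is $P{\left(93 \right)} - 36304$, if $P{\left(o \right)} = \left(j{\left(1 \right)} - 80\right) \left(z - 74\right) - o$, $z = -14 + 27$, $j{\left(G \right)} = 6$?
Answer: $-31883$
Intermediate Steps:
$z = 13$
$P{\left(o \right)} = 4514 - o$ ($P{\left(o \right)} = \left(6 - 80\right) \left(13 - 74\right) - o = \left(-74\right) \left(-61\right) - o = 4514 - o$)
$P{\left(93 \right)} - 36304 = \left(4514 - 93\right) - 36304 = 4421 - 36304 = -31883$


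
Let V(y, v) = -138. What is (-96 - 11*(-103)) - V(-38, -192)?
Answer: 1175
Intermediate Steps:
(-96 - 11*(-103)) - V(-38, -192) = (-96 - 11*(-103)) - 1*(-138) = (-96 + 1133) + 138 = 1037 + 138 = 1175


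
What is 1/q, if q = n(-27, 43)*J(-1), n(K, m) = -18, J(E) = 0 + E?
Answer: 1/18 ≈ 0.055556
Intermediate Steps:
J(E) = E
q = 18 (q = -18*(-1) = 18)
1/q = 1/18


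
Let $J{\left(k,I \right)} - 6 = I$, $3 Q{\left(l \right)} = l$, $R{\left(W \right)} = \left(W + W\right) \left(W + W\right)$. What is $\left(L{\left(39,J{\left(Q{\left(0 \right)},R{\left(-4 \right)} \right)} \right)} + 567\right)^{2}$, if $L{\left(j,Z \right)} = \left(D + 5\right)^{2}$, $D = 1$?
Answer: $363609$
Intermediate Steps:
$R{\left(W \right)} = 4 W^{2}$ ($R{\left(W \right)} = 2 W 2 W = 4 W^{2}$)
$Q{\left(l \right)} = \frac{l}{3}$
$J{\left(k,I \right)} = 6 + I$
$L{\left(j,Z \right)} = 36$ ($L{\left(j,Z \right)} = \left(1 + 5\right)^{2} = 6^{2} = 36$)
$\left(L{\left(39,J{\left(Q{\left(0 \right)},R{\left(-4 \right)} \right)} \right)} + 567\right)^{2} = \left(36 + 567\right)^{2} = 603^{2} = 363609$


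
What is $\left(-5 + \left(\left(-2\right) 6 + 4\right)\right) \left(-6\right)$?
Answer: $78$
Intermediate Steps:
$\left(-5 + \left(\left(-2\right) 6 + 4\right)\right) \left(-6\right) = \left(-5 + \left(-12 + 4\right)\right) \left(-6\right) = \left(-5 - 8\right) \left(-6\right) = \left(-13\right) \left(-6\right) = 78$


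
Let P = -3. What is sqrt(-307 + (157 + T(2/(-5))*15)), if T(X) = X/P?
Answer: 2*I*sqrt(37) ≈ 12.166*I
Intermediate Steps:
T(X) = -X/3 (T(X) = X/(-3) = X*(-1/3) = -X/3)
sqrt(-307 + (157 + T(2/(-5))*15)) = sqrt(-307 + (157 - 2/(3*(-5))*15)) = sqrt(-307 + (157 - 2*(-1)/(3*5)*15)) = sqrt(-307 + (157 - 1/3*(-2/5)*15)) = sqrt(-307 + (157 + (2/15)*15)) = sqrt(-307 + (157 + 2)) = sqrt(-307 + 159) = sqrt(-148) = 2*I*sqrt(37)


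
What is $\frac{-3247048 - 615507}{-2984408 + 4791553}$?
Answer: $- \frac{772511}{361429} \approx -2.1374$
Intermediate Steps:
$\frac{-3247048 - 615507}{-2984408 + 4791553} = - \frac{3862555}{1807145} = \left(-3862555\right) \frac{1}{1807145} = - \frac{772511}{361429}$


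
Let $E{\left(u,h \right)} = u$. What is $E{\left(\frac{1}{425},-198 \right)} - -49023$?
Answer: $\frac{20834776}{425} \approx 49023.0$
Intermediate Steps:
$E{\left(\frac{1}{425},-198 \right)} - -49023 = \frac{1}{425} - -49023 = \frac{1}{425} + 49023 = \frac{20834776}{425}$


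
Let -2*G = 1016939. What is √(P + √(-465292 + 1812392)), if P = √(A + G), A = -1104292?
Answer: √(40*√13471 + 14*I*√131654)/2 ≈ 37.954 + 16.73*I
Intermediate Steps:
G = -1016939/2 (G = -½*1016939 = -1016939/2 ≈ -5.0847e+5)
P = 7*I*√131654/2 (P = √(-1104292 - 1016939/2) = √(-3225523/2) = 7*I*√131654/2 ≈ 1269.9*I)
√(P + √(-465292 + 1812392)) = √(7*I*√131654/2 + √(-465292 + 1812392)) = √(7*I*√131654/2 + √1347100) = √(7*I*√131654/2 + 10*√13471) = √(10*√13471 + 7*I*√131654/2)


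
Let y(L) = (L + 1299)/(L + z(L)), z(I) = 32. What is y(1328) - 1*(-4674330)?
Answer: 6357091427/1360 ≈ 4.6743e+6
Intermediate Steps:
y(L) = (1299 + L)/(32 + L) (y(L) = (L + 1299)/(L + 32) = (1299 + L)/(32 + L))
y(1328) - 1*(-4674330) = (1299 + 1328)/(32 + 1328) - 1*(-4674330) = 2627/1360 + 4674330 = 6357091427/1360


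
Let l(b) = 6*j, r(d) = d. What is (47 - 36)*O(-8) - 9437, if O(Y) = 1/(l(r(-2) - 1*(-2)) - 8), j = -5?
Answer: -358617/38 ≈ -9437.3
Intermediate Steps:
l(b) = -30 (l(b) = 6*(-5) = -30)
O(Y) = -1/38 (O(Y) = 1/(-30 - 8) = 1/(-38) = -1/38)
(47 - 36)*O(-8) - 9437 = (47 - 36)*(-1/38) - 9437 = 11*(-1/38) - 9437 = -11/38 - 9437 = -358617/38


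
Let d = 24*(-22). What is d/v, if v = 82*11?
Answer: -24/41 ≈ -0.58537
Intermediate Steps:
v = 902
d = -528
d/v = -528/902 = -528*1/902 = -24/41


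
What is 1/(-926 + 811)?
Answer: -1/115 ≈ -0.0086956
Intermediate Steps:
1/(-926 + 811) = 1/(-115) = -1/115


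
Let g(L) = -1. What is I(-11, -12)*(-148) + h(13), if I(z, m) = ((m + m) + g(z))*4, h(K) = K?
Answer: 14813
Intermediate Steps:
I(z, m) = -4 + 8*m (I(z, m) = ((m + m) - 1)*4 = (2*m - 1)*4 = (-1 + 2*m)*4 = -4 + 8*m)
I(-11, -12)*(-148) + h(13) = (-4 + 8*(-12))*(-148) + 13 = (-4 - 96)*(-148) + 13 = -100*(-148) + 13 = 14800 + 13 = 14813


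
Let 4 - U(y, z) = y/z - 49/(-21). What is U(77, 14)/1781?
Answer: -23/10686 ≈ -0.0021523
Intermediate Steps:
U(y, z) = 5/3 - y/z (U(y, z) = 4 - (y/z - 49/(-21)) = 4 - (y/z - 49*(-1/21)) = 4 - (y/z + 7/3) = 4 - (7/3 + y/z) = 4 + (-7/3 - y/z) = 5/3 - y/z)
U(77, 14)/1781 = (5/3 - 1*77/14)/1781 = (5/3 - 1*77*1/14)*(1/1781) = (5/3 - 11/2)*(1/1781) = -23/6*1/1781 = -23/10686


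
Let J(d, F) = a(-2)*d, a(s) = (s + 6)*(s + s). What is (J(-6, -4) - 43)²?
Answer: 2809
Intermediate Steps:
a(s) = 2*s*(6 + s) (a(s) = (6 + s)*(2*s) = 2*s*(6 + s))
J(d, F) = -16*d (J(d, F) = (2*(-2)*(6 - 2))*d = (2*(-2)*4)*d = -16*d)
(J(-6, -4) - 43)² = (-16*(-6) - 43)² = (96 - 43)² = 53² = 2809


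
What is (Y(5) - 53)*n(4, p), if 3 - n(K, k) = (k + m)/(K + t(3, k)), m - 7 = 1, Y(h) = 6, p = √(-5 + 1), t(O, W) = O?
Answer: -611/7 + 94*I/7 ≈ -87.286 + 13.429*I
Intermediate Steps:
p = 2*I (p = √(-4) = 2*I ≈ 2.0*I)
m = 8 (m = 7 + 1 = 8)
n(K, k) = 3 - (8 + k)/(3 + K) (n(K, k) = 3 - (k + 8)/(K + 3) = 3 - (8 + k)/(3 + K))
(Y(5) - 53)*n(4, p) = (6 - 53)*((1 - 2*I + 3*4)/(3 + 4)) = -47*(1 - 2*I + 12)/7 = -47*(13 - 2*I)/7 = -47*(13/7 - 2*I/7) = -611/7 + 94*I/7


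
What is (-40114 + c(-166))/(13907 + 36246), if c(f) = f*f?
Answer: -12558/50153 ≈ -0.25039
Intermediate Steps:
c(f) = f²
(-40114 + c(-166))/(13907 + 36246) = (-40114 + (-166)²)/(13907 + 36246) = (-40114 + 27556)/50153 = -12558*1/50153 = -12558/50153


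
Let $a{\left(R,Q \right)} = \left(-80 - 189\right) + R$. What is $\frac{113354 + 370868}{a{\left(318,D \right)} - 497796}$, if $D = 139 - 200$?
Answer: $- \frac{484222}{497747} \approx -0.97283$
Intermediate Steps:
$D = -61$ ($D = 139 - 200 = -61$)
$a{\left(R,Q \right)} = -269 + R$
$\frac{113354 + 370868}{a{\left(318,D \right)} - 497796} = \frac{113354 + 370868}{\left(-269 + 318\right) - 497796} = \frac{484222}{49 - 497796} = \frac{484222}{-497747} = 484222 \left(- \frac{1}{497747}\right) = - \frac{484222}{497747}$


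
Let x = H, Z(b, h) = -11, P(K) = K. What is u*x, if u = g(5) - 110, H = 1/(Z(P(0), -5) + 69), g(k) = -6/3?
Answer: -56/29 ≈ -1.9310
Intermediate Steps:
g(k) = -2 (g(k) = -6*⅓ = -2)
H = 1/58 (H = 1/(-11 + 69) = 1/58 ≈ 0.017241)
x = 1/58 ≈ 0.017241
u = -112 (u = -2 - 110 = -112)
u*x = -112*1/58 = -56/29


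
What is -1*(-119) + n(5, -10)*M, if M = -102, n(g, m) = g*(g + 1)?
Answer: -2941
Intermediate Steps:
n(g, m) = g*(1 + g)
-1*(-119) + n(5, -10)*M = -1*(-119) + (5*(1 + 5))*(-102) = 119 + (5*6)*(-102) = 119 + 30*(-102) = 119 - 3060 = -2941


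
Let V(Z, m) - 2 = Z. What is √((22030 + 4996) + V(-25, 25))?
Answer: √27003 ≈ 164.33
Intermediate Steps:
V(Z, m) = 2 + Z
√((22030 + 4996) + V(-25, 25)) = √((22030 + 4996) + (2 - 25)) = √(27026 - 23) = √27003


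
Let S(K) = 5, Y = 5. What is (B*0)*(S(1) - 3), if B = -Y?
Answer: 0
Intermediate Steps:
B = -5 (B = -1*5 = -5)
(B*0)*(S(1) - 3) = (-5*0)*(5 - 3) = 0*2 = 0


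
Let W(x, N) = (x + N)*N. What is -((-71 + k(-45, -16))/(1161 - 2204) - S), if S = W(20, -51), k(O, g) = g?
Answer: 1648896/1043 ≈ 1580.9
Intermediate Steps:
W(x, N) = N*(N + x) (W(x, N) = (N + x)*N = N*(N + x))
S = 1581 (S = -51*(-51 + 20) = -51*(-31) = 1581)
-((-71 + k(-45, -16))/(1161 - 2204) - S) = -((-71 - 16)/(1161 - 2204) - 1*1581) = -(-87/(-1043) - 1581) = -(-87*(-1/1043) - 1581) = -(87/1043 - 1581) = -1*(-1648896/1043) = 1648896/1043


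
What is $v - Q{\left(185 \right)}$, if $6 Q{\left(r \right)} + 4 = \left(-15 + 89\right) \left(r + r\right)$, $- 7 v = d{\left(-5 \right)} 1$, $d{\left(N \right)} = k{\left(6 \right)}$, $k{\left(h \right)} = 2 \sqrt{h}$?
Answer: $- \frac{13688}{3} - \frac{2 \sqrt{6}}{7} \approx -4563.4$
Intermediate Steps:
$d{\left(N \right)} = 2 \sqrt{6}$
$v = - \frac{2 \sqrt{6}}{7}$ ($v = - \frac{2 \sqrt{6} \cdot 1}{7} = - \frac{2 \sqrt{6}}{7} \approx -0.69985$)
$Q{\left(r \right)} = - \frac{2}{3} + \frac{74 r}{3}$ ($Q{\left(r \right)} = - \frac{2}{3} + \frac{\left(-15 + 89\right) \left(r + r\right)}{6} = - \frac{2}{3} + \frac{74 \cdot 2 r}{6} = - \frac{2}{3} + \frac{148 r}{6} = - \frac{2}{3} + \frac{74 r}{3}$)
$v - Q{\left(185 \right)} = - \frac{2 \sqrt{6}}{7} - \left(- \frac{2}{3} + \frac{74}{3} \cdot 185\right) = - \frac{2 \sqrt{6}}{7} - \left(- \frac{2}{3} + \frac{13690}{3}\right) = - \frac{2 \sqrt{6}}{7} - \frac{13688}{3} = - \frac{13688}{3} - \frac{2 \sqrt{6}}{7}$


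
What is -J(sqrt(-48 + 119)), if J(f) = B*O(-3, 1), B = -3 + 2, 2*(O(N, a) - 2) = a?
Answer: 5/2 ≈ 2.5000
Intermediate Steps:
O(N, a) = 2 + a/2
B = -1
J(f) = -5/2 (J(f) = -(2 + (1/2)*1) = -(2 + 1/2) = -1*5/2 = -5/2)
-J(sqrt(-48 + 119)) = -1*(-5/2) = 5/2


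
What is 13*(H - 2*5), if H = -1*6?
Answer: -208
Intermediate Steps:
H = -6
13*(H - 2*5) = 13*(-6 - 2*5) = 13*(-6 - 10) = 13*(-16) = -208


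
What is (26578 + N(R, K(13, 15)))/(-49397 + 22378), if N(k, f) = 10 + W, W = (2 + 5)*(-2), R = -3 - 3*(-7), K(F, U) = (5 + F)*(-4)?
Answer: -26574/27019 ≈ -0.98353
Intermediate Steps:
K(F, U) = -20 - 4*F
R = 18 (R = -3 + 21 = 18)
W = -14 (W = 7*(-2) = -14)
N(k, f) = -4 (N(k, f) = 10 - 14 = -4)
(26578 + N(R, K(13, 15)))/(-49397 + 22378) = (26578 - 4)/(-49397 + 22378) = 26574/(-27019) = 26574*(-1/27019) = -26574/27019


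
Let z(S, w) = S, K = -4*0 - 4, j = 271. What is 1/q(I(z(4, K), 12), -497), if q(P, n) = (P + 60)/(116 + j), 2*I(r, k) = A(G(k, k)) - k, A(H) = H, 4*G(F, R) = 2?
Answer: 1548/217 ≈ 7.1336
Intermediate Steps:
G(F, R) = 1/2 (G(F, R) = (1/4)*2 = 1/2)
K = -4 (K = 0 - 4 = -4)
I(r, k) = 1/4 - k/2 (I(r, k) = (1/2 - k)/2 = 1/4 - k/2)
q(P, n) = 20/129 + P/387 (q(P, n) = (P + 60)/(116 + 271) = (60 + P)/387 = (60 + P)*(1/387) = 20/129 + P/387)
1/q(I(z(4, K), 12), -497) = 1/(20/129 + (1/4 - 1/2*12)/387) = 1/(20/129 + (1/4 - 6)/387) = 1/(20/129 + (1/387)*(-23/4)) = 1/(20/129 - 23/1548) = 1/(217/1548) = 1548/217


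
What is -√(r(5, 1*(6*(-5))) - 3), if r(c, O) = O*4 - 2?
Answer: -5*I*√5 ≈ -11.18*I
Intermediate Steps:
r(c, O) = -2 + 4*O (r(c, O) = 4*O - 2 = -2 + 4*O)
-√(r(5, 1*(6*(-5))) - 3) = -√((-2 + 4*(1*(6*(-5)))) - 3) = -√((-2 + 4*(1*(-30))) - 3) = -√((-2 + 4*(-30)) - 3) = -√((-2 - 120) - 3) = -√(-122 - 3) = -√(-125) = -5*I*√5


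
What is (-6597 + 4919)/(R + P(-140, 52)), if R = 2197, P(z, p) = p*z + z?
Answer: 1678/5223 ≈ 0.32127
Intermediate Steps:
P(z, p) = z + p*z
(-6597 + 4919)/(R + P(-140, 52)) = (-6597 + 4919)/(2197 - 140*(1 + 52)) = -1678/(2197 - 140*53) = -1678/(2197 - 7420) = -1678/(-5223) = -1678*(-1/5223) = 1678/5223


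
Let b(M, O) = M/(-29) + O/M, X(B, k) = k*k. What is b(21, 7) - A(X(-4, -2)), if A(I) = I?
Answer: -382/87 ≈ -4.3908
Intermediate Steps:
X(B, k) = k²
b(M, O) = -M/29 + O/M (b(M, O) = M*(-1/29) + O/M = -M/29 + O/M)
b(21, 7) - A(X(-4, -2)) = (-1/29*21 + 7/21) - 1*(-2)² = (-21/29 + 7*(1/21)) - 1*4 = (-21/29 + ⅓) - 4 = -34/87 - 4 = -382/87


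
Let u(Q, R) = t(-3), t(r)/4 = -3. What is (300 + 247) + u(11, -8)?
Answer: 535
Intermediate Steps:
t(r) = -12 (t(r) = 4*(-3) = -12)
u(Q, R) = -12
(300 + 247) + u(11, -8) = (300 + 247) - 12 = 547 - 12 = 535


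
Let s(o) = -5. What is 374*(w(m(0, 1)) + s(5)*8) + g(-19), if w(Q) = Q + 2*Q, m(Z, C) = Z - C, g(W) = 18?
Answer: -16064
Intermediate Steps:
w(Q) = 3*Q
374*(w(m(0, 1)) + s(5)*8) + g(-19) = 374*(3*(0 - 1*1) - 5*8) + 18 = 374*(3*(0 - 1) - 40) + 18 = 374*(3*(-1) - 40) + 18 = 374*(-3 - 40) + 18 = 374*(-43) + 18 = -16082 + 18 = -16064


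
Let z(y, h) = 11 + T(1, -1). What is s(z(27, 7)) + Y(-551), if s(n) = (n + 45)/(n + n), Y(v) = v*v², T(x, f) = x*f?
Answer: -669136593/4 ≈ -1.6728e+8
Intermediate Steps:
T(x, f) = f*x
z(y, h) = 10 (z(y, h) = 11 - 1*1 = 11 - 1 = 10)
Y(v) = v³
s(n) = (45 + n)/(2*n) (s(n) = (45 + n)/((2*n)) = (45 + n)*(1/(2*n)) = (45 + n)/(2*n))
s(z(27, 7)) + Y(-551) = (½)*(45 + 10)/10 + (-551)³ = (½)*(⅒)*55 - 167284151 = 11/4 - 167284151 = -669136593/4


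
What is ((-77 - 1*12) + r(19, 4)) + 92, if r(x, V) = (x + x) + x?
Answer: 60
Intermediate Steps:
r(x, V) = 3*x (r(x, V) = 2*x + x = 3*x)
((-77 - 1*12) + r(19, 4)) + 92 = ((-77 - 1*12) + 3*19) + 92 = ((-77 - 12) + 57) + 92 = (-89 + 57) + 92 = -32 + 92 = 60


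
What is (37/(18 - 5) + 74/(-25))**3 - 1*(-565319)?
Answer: 19406341246222/34328125 ≈ 5.6532e+5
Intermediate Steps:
(37/(18 - 5) + 74/(-25))**3 - 1*(-565319) = (37/13 + 74*(-1/25))**3 + 565319 = (37*(1/13) - 74/25)**3 + 565319 = (37/13 - 74/25)**3 + 565319 = (-37/325)**3 + 565319 = -50653/34328125 + 565319 = 19406341246222/34328125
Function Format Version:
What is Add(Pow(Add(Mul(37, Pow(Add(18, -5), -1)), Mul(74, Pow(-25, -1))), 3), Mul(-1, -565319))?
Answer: Rational(19406341246222, 34328125) ≈ 5.6532e+5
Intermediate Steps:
Add(Pow(Add(Mul(37, Pow(Add(18, -5), -1)), Mul(74, Pow(-25, -1))), 3), Mul(-1, -565319)) = Add(Pow(Add(Mul(37, Pow(13, -1)), Mul(74, Rational(-1, 25))), 3), 565319) = Add(Pow(Add(Mul(37, Rational(1, 13)), Rational(-74, 25)), 3), 565319) = Add(Pow(Add(Rational(37, 13), Rational(-74, 25)), 3), 565319) = Add(Pow(Rational(-37, 325), 3), 565319) = Add(Rational(-50653, 34328125), 565319) = Rational(19406341246222, 34328125)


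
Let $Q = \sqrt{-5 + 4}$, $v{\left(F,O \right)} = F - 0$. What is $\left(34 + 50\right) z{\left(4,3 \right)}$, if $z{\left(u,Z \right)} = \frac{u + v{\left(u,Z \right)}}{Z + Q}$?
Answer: $\frac{1008}{5} - \frac{336 i}{5} \approx 201.6 - 67.2 i$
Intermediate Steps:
$v{\left(F,O \right)} = F$ ($v{\left(F,O \right)} = F + 0 = F$)
$Q = i$ ($Q = \sqrt{-1} = i \approx 1.0 i$)
$z{\left(u,Z \right)} = \frac{2 u}{i + Z}$ ($z{\left(u,Z \right)} = \frac{u + u}{Z + i} = \frac{2 u}{i + Z}$)
$\left(34 + 50\right) z{\left(4,3 \right)} = \left(34 + 50\right) 2 \cdot 4 \frac{1}{i + 3} = 84 \cdot 2 \cdot 4 \frac{1}{3 + i} = 84 \cdot 2 \cdot 4 \frac{3 - i}{10} = 84 \left(\frac{12}{5} - \frac{4 i}{5}\right) = \frac{1008}{5} - \frac{336 i}{5}$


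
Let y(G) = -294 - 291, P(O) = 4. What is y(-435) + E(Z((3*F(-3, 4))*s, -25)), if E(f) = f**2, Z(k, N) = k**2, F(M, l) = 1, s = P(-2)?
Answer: 20151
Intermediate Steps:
s = 4
y(G) = -585
y(-435) + E(Z((3*F(-3, 4))*s, -25)) = -585 + (((3*1)*4)**2)**2 = -585 + ((3*4)**2)**2 = -585 + (12**2)**2 = -585 + 144**2 = -585 + 20736 = 20151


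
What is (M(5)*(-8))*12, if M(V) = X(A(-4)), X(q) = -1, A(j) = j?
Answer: 96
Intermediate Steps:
M(V) = -1
(M(5)*(-8))*12 = -1*(-8)*12 = 8*12 = 96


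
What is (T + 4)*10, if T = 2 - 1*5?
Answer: 10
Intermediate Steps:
T = -3 (T = 2 - 5 = -3)
(T + 4)*10 = (-3 + 4)*10 = 1*10 = 10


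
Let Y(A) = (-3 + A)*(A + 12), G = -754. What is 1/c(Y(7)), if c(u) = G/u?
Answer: -38/377 ≈ -0.10080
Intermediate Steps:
Y(A) = (-3 + A)*(12 + A)
c(u) = -754/u
1/c(Y(7)) = 1/(-754/(-36 + 7² + 9*7)) = 1/(-754/(-36 + 49 + 63)) = 1/(-754/76) = 1/(-754*1/76) = 1/(-377/38) = -38/377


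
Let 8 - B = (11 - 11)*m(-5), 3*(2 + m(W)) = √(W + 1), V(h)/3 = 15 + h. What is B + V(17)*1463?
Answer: 140456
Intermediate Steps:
V(h) = 45 + 3*h (V(h) = 3*(15 + h) = 45 + 3*h)
m(W) = -2 + √(1 + W)/3 (m(W) = -2 + √(W + 1)/3 = -2 + √(1 + W)/3)
B = 8 (B = 8 - (11 - 11)*(-2 + √(1 - 5)/3) = 8 - 0*(-2 + √(-4)/3) = 8 - 0*(-2 + (2*I)/3) = 8 - 0*(-2 + 2*I/3) = 8 - 1*0 = 8 + 0 = 8)
B + V(17)*1463 = 8 + (45 + 3*17)*1463 = 8 + (45 + 51)*1463 = 8 + 96*1463 = 8 + 140448 = 140456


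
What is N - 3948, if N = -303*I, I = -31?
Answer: 5445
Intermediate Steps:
N = 9393 (N = -303*(-31) = 9393)
N - 3948 = 9393 - 3948 = 5445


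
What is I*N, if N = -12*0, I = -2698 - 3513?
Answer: 0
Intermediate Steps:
I = -6211
N = 0
I*N = -6211*0 = 0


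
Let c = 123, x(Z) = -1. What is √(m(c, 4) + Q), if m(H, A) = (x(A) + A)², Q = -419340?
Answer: I*√419331 ≈ 647.56*I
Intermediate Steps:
m(H, A) = (-1 + A)²
√(m(c, 4) + Q) = √((-1 + 4)² - 419340) = √(3² - 419340) = √(9 - 419340) = √(-419331) = I*√419331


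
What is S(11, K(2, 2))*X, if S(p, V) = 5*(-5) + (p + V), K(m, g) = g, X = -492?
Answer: 5904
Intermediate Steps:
S(p, V) = -25 + V + p (S(p, V) = -25 + (V + p) = -25 + V + p)
S(11, K(2, 2))*X = (-25 + 2 + 11)*(-492) = -12*(-492) = 5904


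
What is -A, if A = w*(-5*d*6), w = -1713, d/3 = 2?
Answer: -308340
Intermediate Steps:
d = 6 (d = 3*2 = 6)
A = 308340 (A = -1713*(-5*6)*6 = -(-51390)*6 = -1713*(-180) = 308340)
-A = -1*308340 = -308340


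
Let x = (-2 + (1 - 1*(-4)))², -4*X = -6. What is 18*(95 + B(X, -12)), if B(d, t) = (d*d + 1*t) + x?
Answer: 3393/2 ≈ 1696.5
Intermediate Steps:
X = 3/2 (X = -¼*(-6) = 3/2 ≈ 1.5000)
x = 9 (x = (-2 + (1 + 4))² = (-2 + 5)² = 3² = 9)
B(d, t) = 9 + t + d² (B(d, t) = (d*d + 1*t) + 9 = (d² + t) + 9 = (t + d²) + 9 = 9 + t + d²)
18*(95 + B(X, -12)) = 18*(95 + (9 - 12 + (3/2)²)) = 18*(95 + (9 - 12 + 9/4)) = 18*(95 - ¾) = 18*(377/4) = 3393/2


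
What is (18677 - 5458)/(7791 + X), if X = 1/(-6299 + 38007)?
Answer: 419148052/247037029 ≈ 1.6967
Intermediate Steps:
X = 1/31708 ≈ 3.1538e-5
(18677 - 5458)/(7791 + X) = (18677 - 5458)/(7791 + 1/31708) = 13219/(247037029/31708) = 13219*(31708/247037029) = 419148052/247037029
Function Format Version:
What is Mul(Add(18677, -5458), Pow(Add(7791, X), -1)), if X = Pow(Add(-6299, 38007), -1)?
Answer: Rational(419148052, 247037029) ≈ 1.6967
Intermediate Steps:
X = Rational(1, 31708) (X = Pow(31708, -1) = Rational(1, 31708) ≈ 3.1538e-5)
Mul(Add(18677, -5458), Pow(Add(7791, X), -1)) = Mul(Add(18677, -5458), Pow(Add(7791, Rational(1, 31708)), -1)) = Mul(13219, Pow(Rational(247037029, 31708), -1)) = Mul(13219, Rational(31708, 247037029)) = Rational(419148052, 247037029)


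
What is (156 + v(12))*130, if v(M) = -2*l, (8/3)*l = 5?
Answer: 39585/2 ≈ 19793.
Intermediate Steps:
l = 15/8 (l = (3/8)*5 = 15/8 ≈ 1.8750)
v(M) = -15/4 (v(M) = -2*15/8 = -15/4)
(156 + v(12))*130 = (156 - 15/4)*130 = (609/4)*130 = 39585/2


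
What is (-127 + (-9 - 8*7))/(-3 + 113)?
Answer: -96/55 ≈ -1.7455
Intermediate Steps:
(-127 + (-9 - 8*7))/(-3 + 113) = (-127 + (-9 - 56))/110 = (-127 - 65)*(1/110) = -192*1/110 = -96/55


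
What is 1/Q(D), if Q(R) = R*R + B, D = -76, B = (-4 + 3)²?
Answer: 1/5777 ≈ 0.00017310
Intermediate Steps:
B = 1 (B = (-1)² = 1)
Q(R) = 1 + R² (Q(R) = R*R + 1 = R² + 1 = 1 + R²)
1/Q(D) = 1/(1 + (-76)²) = 1/(1 + 5776) = 1/5777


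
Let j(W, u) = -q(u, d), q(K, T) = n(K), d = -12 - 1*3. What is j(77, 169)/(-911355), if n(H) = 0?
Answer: 0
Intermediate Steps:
d = -15 (d = -12 - 3 = -15)
q(K, T) = 0
j(W, u) = 0 (j(W, u) = -1*0 = 0)
j(77, 169)/(-911355) = 0/(-911355) = 0*(-1/911355) = 0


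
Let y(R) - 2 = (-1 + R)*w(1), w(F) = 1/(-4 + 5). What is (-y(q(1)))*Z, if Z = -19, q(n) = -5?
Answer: -76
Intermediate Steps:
w(F) = 1 (w(F) = 1/1 = 1)
y(R) = 1 + R (y(R) = 2 + (-1 + R)*1 = 2 + (-1 + R) = 1 + R)
(-y(q(1)))*Z = -(1 - 5)*(-19) = -1*(-4)*(-19) = 4*(-19) = -76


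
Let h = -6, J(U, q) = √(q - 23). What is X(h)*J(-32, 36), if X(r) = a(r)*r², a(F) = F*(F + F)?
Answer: 2592*√13 ≈ 9345.6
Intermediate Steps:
J(U, q) = √(-23 + q)
a(F) = 2*F² (a(F) = F*(2*F) = 2*F²)
X(r) = 2*r⁴ (X(r) = (2*r²)*r² = 2*r⁴)
X(h)*J(-32, 36) = (2*(-6)⁴)*√(-23 + 36) = (2*1296)*√13 = 2592*√13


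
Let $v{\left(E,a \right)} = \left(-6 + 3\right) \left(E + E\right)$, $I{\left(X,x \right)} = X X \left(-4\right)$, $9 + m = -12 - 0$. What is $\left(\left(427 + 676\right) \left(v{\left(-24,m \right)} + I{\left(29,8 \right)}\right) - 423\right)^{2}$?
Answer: $12617293638889$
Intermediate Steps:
$m = -21$ ($m = -9 - 12 = -21$)
$I{\left(X,x \right)} = - 4 X^{2}$ ($I{\left(X,x \right)} = X^{2} \left(-4\right) = - 4 X^{2}$)
$v{\left(E,a \right)} = - 6 E$ ($v{\left(E,a \right)} = - 3 \cdot 2 E = - 6 E$)
$\left(\left(427 + 676\right) \left(v{\left(-24,m \right)} + I{\left(29,8 \right)}\right) - 423\right)^{2} = \left(\left(427 + 676\right) \left(\left(-6\right) \left(-24\right) - 4 \cdot 29^{2}\right) - 423\right)^{2} = \left(1103 \left(144 - 3364\right) - 423\right)^{2} = \left(1103 \left(-3220\right) - 423\right)^{2} = \left(-3551660 - 423\right)^{2} = \left(-3552083\right)^{2} = 12617293638889$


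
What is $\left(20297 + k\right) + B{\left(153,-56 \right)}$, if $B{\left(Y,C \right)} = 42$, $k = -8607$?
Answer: $11732$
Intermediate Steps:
$\left(20297 + k\right) + B{\left(153,-56 \right)} = \left(20297 - 8607\right) + 42 = 11690 + 42 = 11732$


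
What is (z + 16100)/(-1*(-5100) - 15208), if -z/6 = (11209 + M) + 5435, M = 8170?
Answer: 33196/2527 ≈ 13.137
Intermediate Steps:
z = -148884 (z = -6*((11209 + 8170) + 5435) = -6*(19379 + 5435) = -6*24814 = -148884)
(z + 16100)/(-1*(-5100) - 15208) = (-148884 + 16100)/(-1*(-5100) - 15208) = -132784/(5100 - 15208) = -132784/(-10108) = -132784*(-1/10108) = 33196/2527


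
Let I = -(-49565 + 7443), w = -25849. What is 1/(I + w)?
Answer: 1/16273 ≈ 6.1451e-5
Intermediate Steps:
I = 42122 (I = -1*(-42122) = 42122)
1/(I + w) = 1/(42122 - 25849) = 1/16273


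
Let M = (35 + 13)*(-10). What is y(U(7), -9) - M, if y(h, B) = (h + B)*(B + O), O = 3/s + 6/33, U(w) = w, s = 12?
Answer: 10937/22 ≈ 497.14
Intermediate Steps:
O = 19/44 (O = 3/12 + 6/33 = 3*(1/12) + 6*(1/33) = ¼ + 2/11 = 19/44 ≈ 0.43182)
y(h, B) = (19/44 + B)*(B + h) (y(h, B) = (h + B)*(B + 19/44) = (B + h)*(19/44 + B) = (19/44 + B)*(B + h))
M = -480 (M = 48*(-10) = -480)
y(U(7), -9) - M = ((-9)² + (19/44)*(-9) + (19/44)*7 - 9*7) - 1*(-480) = (81 - 171/44 + 133/44 - 63) + 480 = 377/22 + 480 = 10937/22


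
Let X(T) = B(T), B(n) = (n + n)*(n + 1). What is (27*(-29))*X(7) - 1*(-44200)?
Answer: -43496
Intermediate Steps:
B(n) = 2*n*(1 + n) (B(n) = (2*n)*(1 + n) = 2*n*(1 + n))
X(T) = 2*T*(1 + T)
(27*(-29))*X(7) - 1*(-44200) = (27*(-29))*(2*7*(1 + 7)) - 1*(-44200) = -1566*7*8 + 44200 = -783*112 + 44200 = -87696 + 44200 = -43496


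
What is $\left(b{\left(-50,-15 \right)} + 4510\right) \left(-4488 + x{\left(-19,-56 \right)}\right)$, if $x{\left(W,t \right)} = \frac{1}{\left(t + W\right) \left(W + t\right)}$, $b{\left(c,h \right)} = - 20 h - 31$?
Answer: $- \frac{13405094469}{625} \approx -2.1448 \cdot 10^{7}$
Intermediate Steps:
$b{\left(c,h \right)} = -31 - 20 h$
$x{\left(W,t \right)} = \frac{1}{\left(W + t\right)^{2}}$ ($x{\left(W,t \right)} = \frac{1}{\left(W + t\right) \left(W + t\right)} = \frac{1}{\left(W + t\right)^{2}}$)
$\left(b{\left(-50,-15 \right)} + 4510\right) \left(-4488 + x{\left(-19,-56 \right)}\right) = \left(\left(-31 - -300\right) + 4510\right) \left(-4488 + \frac{1}{\left(-19 - 56\right)^{2}}\right) = \left(\left(-31 + 300\right) + 4510\right) \left(-4488 + \frac{1}{5625}\right) = \left(269 + 4510\right) \left(-4488 + \frac{1}{5625}\right) = 4779 \left(- \frac{25244999}{5625}\right) = - \frac{13405094469}{625}$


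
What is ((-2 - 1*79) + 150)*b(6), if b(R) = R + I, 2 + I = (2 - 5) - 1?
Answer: 0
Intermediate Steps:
I = -6 (I = -2 + ((2 - 5) - 1) = -2 + (-3 - 1) = -2 - 4 = -6)
b(R) = -6 + R (b(R) = R - 6 = -6 + R)
((-2 - 1*79) + 150)*b(6) = ((-2 - 1*79) + 150)*(-6 + 6) = ((-2 - 79) + 150)*0 = (-81 + 150)*0 = 69*0 = 0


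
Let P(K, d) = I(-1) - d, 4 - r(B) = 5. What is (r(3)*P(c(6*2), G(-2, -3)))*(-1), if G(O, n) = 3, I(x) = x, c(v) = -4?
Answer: -4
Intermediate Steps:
r(B) = -1 (r(B) = 4 - 1*5 = 4 - 5 = -1)
P(K, d) = -1 - d
(r(3)*P(c(6*2), G(-2, -3)))*(-1) = -(-1 - 1*3)*(-1) = -(-1 - 3)*(-1) = -1*(-4)*(-1) = 4*(-1) = -4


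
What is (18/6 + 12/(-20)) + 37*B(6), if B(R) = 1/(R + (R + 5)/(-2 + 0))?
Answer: 382/5 ≈ 76.400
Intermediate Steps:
B(R) = 1/(-5/2 + R/2) (B(R) = 1/(R + (5 + R)/(-2)) = 1/(R + (5 + R)*(-½)) = 1/(R + (-5/2 - R/2)) = 1/(-5/2 + R/2))
(18/6 + 12/(-20)) + 37*B(6) = (18/6 + 12/(-20)) + 37*(2/(-5 + 6)) = (18*(⅙) + 12*(-1/20)) + 37*(2/1) = (3 - ⅗) + 37*(2*1) = 12/5 + 37*2 = 12/5 + 74 = 382/5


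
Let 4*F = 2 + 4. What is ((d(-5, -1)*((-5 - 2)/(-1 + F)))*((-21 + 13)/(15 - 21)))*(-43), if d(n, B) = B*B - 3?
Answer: -4816/3 ≈ -1605.3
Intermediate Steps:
d(n, B) = -3 + B² (d(n, B) = B² - 3 = -3 + B²)
F = 3/2 (F = (2 + 4)/4 = (¼)*6 = 3/2 ≈ 1.5000)
((d(-5, -1)*((-5 - 2)/(-1 + F)))*((-21 + 13)/(15 - 21)))*(-43) = (((-3 + (-1)²)*((-5 - 2)/(-1 + 3/2)))*((-21 + 13)/(15 - 21)))*(-43) = (((-3 + 1)*(-7/½))*(-8/(-6)))*(-43) = ((-(-14)*2)*(-8*(-⅙)))*(-43) = (-2*(-14)*(4/3))*(-43) = (28*(4/3))*(-43) = (112/3)*(-43) = -4816/3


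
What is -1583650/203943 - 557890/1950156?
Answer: -533690384945/66286777518 ≈ -8.0512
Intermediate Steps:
-1583650/203943 - 557890/1950156 = -1583650*1/203943 - 557890*1/1950156 = -1583650/203943 - 278945/975078 = -533690384945/66286777518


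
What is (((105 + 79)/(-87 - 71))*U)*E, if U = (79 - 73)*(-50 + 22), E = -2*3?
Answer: -92736/79 ≈ -1173.9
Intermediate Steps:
E = -6
U = -168 (U = 6*(-28) = -168)
(((105 + 79)/(-87 - 71))*U)*E = (((105 + 79)/(-87 - 71))*(-168))*(-6) = ((184/(-158))*(-168))*(-6) = ((184*(-1/158))*(-168))*(-6) = -92/79*(-168)*(-6) = (15456/79)*(-6) = -92736/79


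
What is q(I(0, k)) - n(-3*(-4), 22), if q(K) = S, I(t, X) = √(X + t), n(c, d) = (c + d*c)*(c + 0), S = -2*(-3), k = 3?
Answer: -3306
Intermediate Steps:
S = 6
n(c, d) = c*(c + c*d) (n(c, d) = (c + c*d)*c = c*(c + c*d))
q(K) = 6
q(I(0, k)) - n(-3*(-4), 22) = 6 - (-3*(-4))²*(1 + 22) = 6 - 12²*23 = 6 - 144*23 = 6 - 1*3312 = 6 - 3312 = -3306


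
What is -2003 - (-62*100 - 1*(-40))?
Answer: 4157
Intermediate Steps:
-2003 - (-62*100 - 1*(-40)) = -2003 - (-6200 + 40) = -2003 - 1*(-6160) = -2003 + 6160 = 4157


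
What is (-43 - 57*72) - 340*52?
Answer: -21827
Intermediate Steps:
(-43 - 57*72) - 340*52 = (-43 - 4104) - 1*17680 = -4147 - 17680 = -21827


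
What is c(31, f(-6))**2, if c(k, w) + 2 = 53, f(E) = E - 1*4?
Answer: 2601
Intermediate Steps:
f(E) = -4 + E (f(E) = E - 4 = -4 + E)
c(k, w) = 51 (c(k, w) = -2 + 53 = 51)
c(31, f(-6))**2 = 51**2 = 2601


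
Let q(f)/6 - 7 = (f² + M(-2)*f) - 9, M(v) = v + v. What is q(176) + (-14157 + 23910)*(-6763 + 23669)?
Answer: 165065838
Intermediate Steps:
M(v) = 2*v
q(f) = -12 - 24*f + 6*f² (q(f) = 42 + 6*((f² + (2*(-2))*f) - 9) = 42 + 6*((f² - 4*f) - 9) = 42 + 6*(-9 + f² - 4*f) = 42 + (-54 - 24*f + 6*f²) = -12 - 24*f + 6*f²)
q(176) + (-14157 + 23910)*(-6763 + 23669) = (-12 - 24*176 + 6*176²) + (-14157 + 23910)*(-6763 + 23669) = (-12 - 4224 + 6*30976) + 9753*16906 = (-12 - 4224 + 185856) + 164884218 = 181620 + 164884218 = 165065838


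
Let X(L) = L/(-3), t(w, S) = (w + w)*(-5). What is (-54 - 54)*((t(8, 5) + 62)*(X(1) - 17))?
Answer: -33696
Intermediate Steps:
t(w, S) = -10*w (t(w, S) = (2*w)*(-5) = -10*w)
X(L) = -L/3 (X(L) = L*(-1/3) = -L/3)
(-54 - 54)*((t(8, 5) + 62)*(X(1) - 17)) = (-54 - 54)*((-10*8 + 62)*(-1/3*1 - 17)) = -108*(-80 + 62)*(-1/3 - 17) = -(-1944)*(-52)/3 = -108*312 = -33696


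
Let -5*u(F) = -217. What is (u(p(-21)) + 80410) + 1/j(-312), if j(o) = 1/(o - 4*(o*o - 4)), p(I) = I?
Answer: -1546093/5 ≈ -3.0922e+5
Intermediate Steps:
u(F) = 217/5 (u(F) = -⅕*(-217) = 217/5)
j(o) = 1/(16 + o - 4*o²) (j(o) = 1/(o - 4*(o² - 4)) = 1/(o - 4*(-4 + o²)) = 1/(o + (16 - 4*o²)) = 1/(16 + o - 4*o²))
(u(p(-21)) + 80410) + 1/j(-312) = (217/5 + 80410) + 1/(1/(16 - 312 - 4*(-312)²)) = 402267/5 + 1/(1/(16 - 312 - 4*97344)) = 402267/5 + 1/(1/(16 - 312 - 389376)) = 402267/5 + 1/(1/(-389672)) = 402267/5 + 1/(-1/389672) = 402267/5 - 389672 = -1546093/5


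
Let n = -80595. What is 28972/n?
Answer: -28972/80595 ≈ -0.35948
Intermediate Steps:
28972/n = 28972/(-80595) = 28972*(-1/80595) = -28972/80595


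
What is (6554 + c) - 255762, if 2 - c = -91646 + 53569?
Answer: -211129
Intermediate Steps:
c = 38079 (c = 2 - (-91646 + 53569) = 2 - 1*(-38077) = 2 + 38077 = 38079)
(6554 + c) - 255762 = (6554 + 38079) - 255762 = 44633 - 255762 = -211129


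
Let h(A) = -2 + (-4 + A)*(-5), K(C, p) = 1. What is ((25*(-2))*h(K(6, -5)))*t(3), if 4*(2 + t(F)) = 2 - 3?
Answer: 2925/2 ≈ 1462.5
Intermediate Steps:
t(F) = -9/4 (t(F) = -2 + (2 - 3)/4 = -2 + (¼)*(-1) = -2 - ¼ = -9/4)
h(A) = 18 - 5*A (h(A) = -2 + (20 - 5*A) = 18 - 5*A)
((25*(-2))*h(K(6, -5)))*t(3) = ((25*(-2))*(18 - 5*1))*(-9/4) = -50*(18 - 5)*(-9/4) = -50*13*(-9/4) = -650*(-9/4) = 2925/2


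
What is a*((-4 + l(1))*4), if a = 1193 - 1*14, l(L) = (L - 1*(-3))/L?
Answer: 0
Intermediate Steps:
l(L) = (3 + L)/L (l(L) = (L + 3)/L = (3 + L)/L)
a = 1179 (a = 1193 - 14 = 1179)
a*((-4 + l(1))*4) = 1179*((-4 + (3 + 1)/1)*4) = 1179*((-4 + 1*4)*4) = 1179*((-4 + 4)*4) = 1179*(0*4) = 1179*0 = 0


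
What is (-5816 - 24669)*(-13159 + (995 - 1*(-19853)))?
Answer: -234399165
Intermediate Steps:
(-5816 - 24669)*(-13159 + (995 - 1*(-19853))) = -30485*(-13159 + (995 + 19853)) = -30485*(-13159 + 20848) = -30485*7689 = -234399165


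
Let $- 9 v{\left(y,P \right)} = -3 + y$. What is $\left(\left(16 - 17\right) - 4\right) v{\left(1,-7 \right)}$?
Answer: $- \frac{10}{9} \approx -1.1111$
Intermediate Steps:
$v{\left(y,P \right)} = \frac{1}{3} - \frac{y}{9}$ ($v{\left(y,P \right)} = - \frac{-3 + y}{9} = \frac{1}{3} - \frac{y}{9}$)
$\left(\left(16 - 17\right) - 4\right) v{\left(1,-7 \right)} = \left(\left(16 - 17\right) - 4\right) \left(\frac{1}{3} - \frac{1}{9}\right) = \left(-1 - 4\right) \left(\frac{1}{3} - \frac{1}{9}\right) = \left(-5\right) \frac{2}{9} = - \frac{10}{9}$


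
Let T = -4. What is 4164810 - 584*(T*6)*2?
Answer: 4192842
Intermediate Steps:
4164810 - 584*(T*6)*2 = 4164810 - 584*-4*6*2 = 4164810 - 584*(-24*2) = 4164810 - 584*(-48) = 4164810 - 1*(-28032) = 4164810 + 28032 = 4192842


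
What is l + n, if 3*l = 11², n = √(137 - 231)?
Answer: 121/3 + I*√94 ≈ 40.333 + 9.6954*I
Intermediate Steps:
n = I*√94 (n = √(-94) = I*√94 ≈ 9.6954*I)
l = 121/3 (l = (⅓)*11² = (⅓)*121 = 121/3 ≈ 40.333)
l + n = 121/3 + I*√94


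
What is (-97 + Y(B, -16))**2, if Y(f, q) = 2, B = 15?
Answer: 9025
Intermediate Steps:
(-97 + Y(B, -16))**2 = (-97 + 2)**2 = (-95)**2 = 9025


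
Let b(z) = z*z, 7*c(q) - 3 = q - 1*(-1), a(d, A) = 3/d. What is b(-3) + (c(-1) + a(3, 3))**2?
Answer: 541/49 ≈ 11.041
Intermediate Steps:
c(q) = 4/7 + q/7 (c(q) = 3/7 + (q - 1*(-1))/7 = 3/7 + (q + 1)/7 = 3/7 + (1 + q)/7 = 3/7 + (1/7 + q/7) = 4/7 + q/7)
b(z) = z**2
b(-3) + (c(-1) + a(3, 3))**2 = (-3)**2 + ((4/7 + (1/7)*(-1)) + 3/3)**2 = 9 + ((4/7 - 1/7) + 3*(1/3))**2 = 9 + (3/7 + 1)**2 = 9 + (10/7)**2 = 9 + 100/49 = 541/49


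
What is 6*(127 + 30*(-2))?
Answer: 402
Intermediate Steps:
6*(127 + 30*(-2)) = 6*(127 - 60) = 6*67 = 402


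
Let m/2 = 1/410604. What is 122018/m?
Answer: 25050539436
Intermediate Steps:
m = 1/205302 (m = 2/410604 = 2*(1/410604) = 1/205302 ≈ 4.8709e-6)
122018/m = 122018/(1/205302) = 122018*205302 = 25050539436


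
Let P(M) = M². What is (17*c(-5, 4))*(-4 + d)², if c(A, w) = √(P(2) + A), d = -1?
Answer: 425*I ≈ 425.0*I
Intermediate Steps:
c(A, w) = √(4 + A) (c(A, w) = √(2² + A) = √(4 + A))
(17*c(-5, 4))*(-4 + d)² = (17*√(4 - 5))*(-4 - 1)² = (17*√(-1))*(-5)² = (17*I)*25 = 425*I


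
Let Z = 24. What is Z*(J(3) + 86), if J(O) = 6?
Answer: 2208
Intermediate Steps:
Z*(J(3) + 86) = 24*(6 + 86) = 24*92 = 2208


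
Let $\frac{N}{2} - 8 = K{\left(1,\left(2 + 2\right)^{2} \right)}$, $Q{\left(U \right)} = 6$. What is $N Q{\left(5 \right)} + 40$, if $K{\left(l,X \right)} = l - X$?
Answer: $-44$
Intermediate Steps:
$N = -14$ ($N = 16 + 2 \left(1 - \left(2 + 2\right)^{2}\right) = 16 + 2 \left(1 - 4^{2}\right) = 16 + 2 \left(1 - 16\right) = 16 + 2 \left(-15\right) = 16 - 30 = -14$)
$N Q{\left(5 \right)} + 40 = \left(-14\right) 6 + 40 = -84 + 40 = -44$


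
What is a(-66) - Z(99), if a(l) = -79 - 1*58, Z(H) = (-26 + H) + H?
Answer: -309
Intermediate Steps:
Z(H) = -26 + 2*H
a(l) = -137 (a(l) = -79 - 58 = -137)
a(-66) - Z(99) = -137 - (-26 + 2*99) = -137 - (-26 + 198) = -137 - 1*172 = -137 - 172 = -309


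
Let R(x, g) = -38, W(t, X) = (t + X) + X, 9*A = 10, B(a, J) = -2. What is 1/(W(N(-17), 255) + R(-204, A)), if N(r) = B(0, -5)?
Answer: 1/470 ≈ 0.0021277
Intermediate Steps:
A = 10/9 (A = (⅑)*10 = 10/9 ≈ 1.1111)
N(r) = -2
W(t, X) = t + 2*X (W(t, X) = (X + t) + X = t + 2*X)
1/(W(N(-17), 255) + R(-204, A)) = 1/((-2 + 2*255) - 38) = 1/((-2 + 510) - 38) = 1/(508 - 38) = 1/470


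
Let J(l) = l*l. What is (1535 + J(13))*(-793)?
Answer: -1351272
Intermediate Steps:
J(l) = l**2
(1535 + J(13))*(-793) = (1535 + 13**2)*(-793) = (1535 + 169)*(-793) = 1704*(-793) = -1351272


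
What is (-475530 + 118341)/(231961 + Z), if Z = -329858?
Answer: 357189/97897 ≈ 3.6486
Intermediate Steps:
(-475530 + 118341)/(231961 + Z) = (-475530 + 118341)/(231961 - 329858) = -357189/(-97897) = -357189*(-1/97897) = 357189/97897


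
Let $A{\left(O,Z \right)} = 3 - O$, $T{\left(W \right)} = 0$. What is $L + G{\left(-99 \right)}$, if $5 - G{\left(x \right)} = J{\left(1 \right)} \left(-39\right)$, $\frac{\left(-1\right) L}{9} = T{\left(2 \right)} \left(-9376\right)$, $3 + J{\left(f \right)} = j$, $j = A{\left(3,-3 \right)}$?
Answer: $-112$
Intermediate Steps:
$j = 0$ ($j = 3 - 3 = 0$)
$J{\left(f \right)} = -3$ ($J{\left(f \right)} = -3 + 0 = -3$)
$L = 0$ ($L = - 9 \cdot 0 \left(-9376\right) = \left(-9\right) 0 = 0$)
$G{\left(x \right)} = -112$ ($G{\left(x \right)} = 5 - \left(-3\right) \left(-39\right) = 5 - 117 = -112$)
$L + G{\left(-99 \right)} = 0 - 112 = -112$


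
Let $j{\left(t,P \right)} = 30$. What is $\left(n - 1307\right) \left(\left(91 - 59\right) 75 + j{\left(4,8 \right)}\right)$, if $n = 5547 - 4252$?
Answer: $-29160$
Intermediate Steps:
$n = 1295$ ($n = 5547 - 4252 = 1295$)
$\left(n - 1307\right) \left(\left(91 - 59\right) 75 + j{\left(4,8 \right)}\right) = \left(1295 - 1307\right) \left(\left(91 - 59\right) 75 + 30\right) = - 12 \left(32 \cdot 75 + 30\right) = - 12 \left(2400 + 30\right) = \left(-12\right) 2430 = -29160$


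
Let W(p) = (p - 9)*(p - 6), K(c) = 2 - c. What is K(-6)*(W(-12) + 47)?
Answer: 3400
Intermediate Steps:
W(p) = (-9 + p)*(-6 + p)
K(-6)*(W(-12) + 47) = (2 - 1*(-6))*((54 + (-12)² - 15*(-12)) + 47) = (2 + 6)*((54 + 144 + 180) + 47) = 8*(378 + 47) = 8*425 = 3400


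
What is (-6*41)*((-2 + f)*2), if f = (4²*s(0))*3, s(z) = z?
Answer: 984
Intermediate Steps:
f = 0 (f = (4²*0)*3 = (16*0)*3 = 0*3 = 0)
(-6*41)*((-2 + f)*2) = (-6*41)*((-2 + 0)*2) = -(-492)*2 = -246*(-4) = 984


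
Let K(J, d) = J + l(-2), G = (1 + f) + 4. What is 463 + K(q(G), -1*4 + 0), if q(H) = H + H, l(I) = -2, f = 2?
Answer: 475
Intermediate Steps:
G = 7 (G = (1 + 2) + 4 = 3 + 4 = 7)
q(H) = 2*H
K(J, d) = -2 + J (K(J, d) = J - 2 = -2 + J)
463 + K(q(G), -1*4 + 0) = 463 + (-2 + 2*7) = 463 + (-2 + 14) = 463 + 12 = 475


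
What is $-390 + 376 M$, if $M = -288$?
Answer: $-108678$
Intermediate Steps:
$-390 + 376 M = -390 + 376 \left(-288\right) = -390 - 108288 = -108678$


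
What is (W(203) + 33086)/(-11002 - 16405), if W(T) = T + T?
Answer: -33492/27407 ≈ -1.2220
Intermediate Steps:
W(T) = 2*T
(W(203) + 33086)/(-11002 - 16405) = (2*203 + 33086)/(-11002 - 16405) = (406 + 33086)/(-27407) = 33492*(-1/27407) = -33492/27407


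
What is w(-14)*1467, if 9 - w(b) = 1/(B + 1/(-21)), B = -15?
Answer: 4202955/316 ≈ 13300.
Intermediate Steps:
w(b) = 2865/316 (w(b) = 9 - 1/(-15 + 1/(-21)) = 9 - 1/(-15 - 1/21) = 9 - 1/(-316/21) = 9 - 1*(-21/316) = 9 + 21/316 = 2865/316)
w(-14)*1467 = (2865/316)*1467 = 4202955/316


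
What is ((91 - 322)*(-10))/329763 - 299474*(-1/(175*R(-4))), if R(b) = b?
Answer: -335897373/785150 ≈ -427.81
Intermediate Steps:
((91 - 322)*(-10))/329763 - 299474*(-1/(175*R(-4))) = ((91 - 322)*(-10))/329763 - 299474/((-4*(-175))) = -231*(-10)*(1/329763) - 299474/700 = 2310*(1/329763) - 299474*1/700 = 110/15703 - 21391/50 = -335897373/785150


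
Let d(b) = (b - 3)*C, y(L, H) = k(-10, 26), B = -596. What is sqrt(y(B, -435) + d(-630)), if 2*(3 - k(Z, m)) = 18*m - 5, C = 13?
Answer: I*sqrt(33830)/2 ≈ 91.965*I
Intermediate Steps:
k(Z, m) = 11/2 - 9*m (k(Z, m) = 3 - (18*m - 5)/2 = 3 - (-5 + 18*m)/2 = 3 + (5/2 - 9*m) = 11/2 - 9*m)
y(L, H) = -457/2 (y(L, H) = 11/2 - 9*26 = 11/2 - 234 = -457/2)
d(b) = -39 + 13*b (d(b) = (b - 3)*13 = (-3 + b)*13 = -39 + 13*b)
sqrt(y(B, -435) + d(-630)) = sqrt(-457/2 + (-39 + 13*(-630))) = sqrt(-457/2 + (-39 - 8190)) = sqrt(-457/2 - 8229) = sqrt(-16915/2) = I*sqrt(33830)/2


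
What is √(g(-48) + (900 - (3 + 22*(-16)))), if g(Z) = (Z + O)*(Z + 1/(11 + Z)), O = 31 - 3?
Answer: √3024861/37 ≈ 47.006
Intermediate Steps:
O = 28
g(Z) = (28 + Z)*(Z + 1/(11 + Z)) (g(Z) = (Z + 28)*(Z + 1/(11 + Z)) = (28 + Z)*(Z + 1/(11 + Z)))
√(g(-48) + (900 - (3 + 22*(-16)))) = √((28 + (-48)³ + 39*(-48)² + 309*(-48))/(11 - 48) + (900 - (3 + 22*(-16)))) = √((28 - 110592 + 39*2304 - 14832)/(-37) + (900 - (3 - 352))) = √(-(28 - 110592 + 89856 - 14832)/37 + (900 - 1*(-349))) = √(-1/37*(-35540) + (900 + 349)) = √(35540/37 + 1249) = √(81753/37) = √3024861/37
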